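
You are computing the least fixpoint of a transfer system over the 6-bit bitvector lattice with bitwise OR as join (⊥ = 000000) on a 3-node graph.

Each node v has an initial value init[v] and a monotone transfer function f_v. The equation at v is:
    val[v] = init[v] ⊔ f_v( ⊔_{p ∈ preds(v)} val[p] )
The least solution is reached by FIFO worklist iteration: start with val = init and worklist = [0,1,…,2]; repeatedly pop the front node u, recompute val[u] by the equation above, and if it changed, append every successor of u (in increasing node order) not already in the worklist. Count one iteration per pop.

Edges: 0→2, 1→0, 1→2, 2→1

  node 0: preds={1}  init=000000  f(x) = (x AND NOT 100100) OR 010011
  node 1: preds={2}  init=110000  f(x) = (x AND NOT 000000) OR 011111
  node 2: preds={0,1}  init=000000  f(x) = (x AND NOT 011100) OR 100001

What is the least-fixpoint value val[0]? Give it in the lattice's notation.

Iteration log — 6 steps:
  step 1. node 0  ⊔preds=110000  new=010011  old=000000  +wl: 
  step 2. node 1  ⊔preds=000000  new=111111  old=110000  +wl: 0
  step 3. node 2  ⊔preds=111111  new=100011  old=000000  +wl: 1
  step 4. node 0  ⊔preds=111111  new=011011  old=010011  +wl: 2
  step 5. node 1  ⊔preds=100011  new=111111  stable
  step 6. node 2  ⊔preds=111111  new=100011  stable

Least fixpoint reached:
  node 0: 011011
  node 1: 111111
  node 2: 100011

011011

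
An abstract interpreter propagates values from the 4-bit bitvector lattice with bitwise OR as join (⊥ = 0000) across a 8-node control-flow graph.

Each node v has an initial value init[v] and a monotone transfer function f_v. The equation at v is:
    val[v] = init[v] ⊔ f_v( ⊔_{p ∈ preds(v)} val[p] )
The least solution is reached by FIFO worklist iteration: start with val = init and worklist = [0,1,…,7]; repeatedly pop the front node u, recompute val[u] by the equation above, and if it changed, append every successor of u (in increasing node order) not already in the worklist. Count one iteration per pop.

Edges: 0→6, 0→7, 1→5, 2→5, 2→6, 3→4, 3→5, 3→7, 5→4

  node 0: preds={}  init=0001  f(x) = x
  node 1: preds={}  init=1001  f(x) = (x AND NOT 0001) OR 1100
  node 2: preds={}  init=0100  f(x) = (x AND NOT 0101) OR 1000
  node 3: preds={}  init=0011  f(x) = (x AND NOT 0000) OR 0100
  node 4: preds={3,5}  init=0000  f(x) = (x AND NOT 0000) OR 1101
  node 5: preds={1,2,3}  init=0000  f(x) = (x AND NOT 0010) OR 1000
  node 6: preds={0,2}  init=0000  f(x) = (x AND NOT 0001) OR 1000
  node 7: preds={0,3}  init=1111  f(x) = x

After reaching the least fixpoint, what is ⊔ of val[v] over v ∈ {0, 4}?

1111

Worklist (9 pops):
  #1 pop 0: in=0000 → 0001 (no change)
  #2 pop 1: in=0000 → 1101 (was 1001); enqueue []
  #3 pop 2: in=0000 → 1100 (was 0100); enqueue []
  #4 pop 3: in=0000 → 0111 (was 0011); enqueue []
  #5 pop 4: in=0111 → 1111 (was 0000); enqueue []
  #6 pop 5: in=1111 → 1101 (was 0000); enqueue [4]
  #7 pop 6: in=1101 → 1100 (was 0000); enqueue []
  #8 pop 7: in=0111 → 1111 (no change)
  #9 pop 4: in=1111 → 1111 (no change)

Fixpoint:
  val[0] = 0001
  val[1] = 1101
  val[2] = 1100
  val[3] = 0111
  val[4] = 1111
  val[5] = 1101
  val[6] = 1100
  val[7] = 1111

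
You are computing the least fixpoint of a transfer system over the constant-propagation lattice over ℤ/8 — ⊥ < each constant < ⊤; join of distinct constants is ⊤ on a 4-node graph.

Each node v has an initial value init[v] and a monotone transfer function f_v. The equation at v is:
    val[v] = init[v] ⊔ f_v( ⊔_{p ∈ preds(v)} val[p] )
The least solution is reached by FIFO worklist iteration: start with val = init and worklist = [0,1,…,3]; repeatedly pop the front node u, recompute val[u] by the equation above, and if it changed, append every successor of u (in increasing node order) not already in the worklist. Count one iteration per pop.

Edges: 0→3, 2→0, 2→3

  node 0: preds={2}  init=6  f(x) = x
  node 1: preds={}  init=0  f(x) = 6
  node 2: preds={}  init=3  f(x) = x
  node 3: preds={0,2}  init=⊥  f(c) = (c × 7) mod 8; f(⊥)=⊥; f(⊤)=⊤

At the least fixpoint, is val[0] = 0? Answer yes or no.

no

Iteration log — 4 steps:
  step 1. node 0  ⊔preds=3  new=⊤  old=6  +wl: 
  step 2. node 1  ⊔preds=⊥  new=⊤  old=0  +wl: 
  step 3. node 2  ⊔preds=⊥  new=3  stable
  step 4. node 3  ⊔preds=⊤  new=⊤  old=⊥  +wl: 

Least fixpoint reached:
  node 0: ⊤
  node 1: ⊤
  node 2: 3
  node 3: ⊤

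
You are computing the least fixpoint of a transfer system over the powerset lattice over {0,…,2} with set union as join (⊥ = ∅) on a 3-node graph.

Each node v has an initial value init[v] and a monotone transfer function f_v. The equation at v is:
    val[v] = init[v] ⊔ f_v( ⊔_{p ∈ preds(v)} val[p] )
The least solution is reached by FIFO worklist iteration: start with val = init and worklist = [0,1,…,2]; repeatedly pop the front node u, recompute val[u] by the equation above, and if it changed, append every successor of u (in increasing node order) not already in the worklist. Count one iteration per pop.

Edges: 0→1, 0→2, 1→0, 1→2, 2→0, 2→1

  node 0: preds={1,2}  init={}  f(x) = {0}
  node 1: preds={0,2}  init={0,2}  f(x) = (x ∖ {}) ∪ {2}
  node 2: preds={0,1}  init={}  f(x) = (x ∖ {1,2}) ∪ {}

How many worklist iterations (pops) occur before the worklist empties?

Trace (5 dequeues):
  [1] u=0 | in {0,2} | out {0} | prev {} | push {}
  [2] u=1 | in {0} | out {0,2} | ==
  [3] u=2 | in {0,2} | out {0} | prev {} | push {0,1}
  [4] u=0 | in {0,2} | out {0} | ==
  [5] u=1 | in {0} | out {0,2} | ==

Converged values:
  [0] {0}
  [1] {0,2}
  [2] {0}

5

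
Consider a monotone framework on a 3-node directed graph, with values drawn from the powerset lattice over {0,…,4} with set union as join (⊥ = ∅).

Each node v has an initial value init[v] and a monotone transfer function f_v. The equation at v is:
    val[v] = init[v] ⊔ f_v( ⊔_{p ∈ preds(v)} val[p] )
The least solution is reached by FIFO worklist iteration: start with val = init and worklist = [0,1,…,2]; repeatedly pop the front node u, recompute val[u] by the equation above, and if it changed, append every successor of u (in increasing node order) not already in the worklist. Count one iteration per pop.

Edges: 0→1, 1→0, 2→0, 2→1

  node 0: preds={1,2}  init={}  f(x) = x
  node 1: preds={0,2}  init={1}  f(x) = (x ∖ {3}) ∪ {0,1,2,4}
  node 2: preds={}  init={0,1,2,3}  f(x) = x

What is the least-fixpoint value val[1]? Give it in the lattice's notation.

{0,1,2,4}

Worklist (5 pops):
  #1 pop 0: in={0,1,2,3} → {0,1,2,3} (was {}); enqueue []
  #2 pop 1: in={0,1,2,3} → {0,1,2,4} (was {1}); enqueue [0]
  #3 pop 2: in={} → {0,1,2,3} (no change)
  #4 pop 0: in={0,1,2,3,4} → {0,1,2,3,4} (was {0,1,2,3}); enqueue [1]
  #5 pop 1: in={0,1,2,3,4} → {0,1,2,4} (no change)

Fixpoint:
  val[0] = {0,1,2,3,4}
  val[1] = {0,1,2,4}
  val[2] = {0,1,2,3}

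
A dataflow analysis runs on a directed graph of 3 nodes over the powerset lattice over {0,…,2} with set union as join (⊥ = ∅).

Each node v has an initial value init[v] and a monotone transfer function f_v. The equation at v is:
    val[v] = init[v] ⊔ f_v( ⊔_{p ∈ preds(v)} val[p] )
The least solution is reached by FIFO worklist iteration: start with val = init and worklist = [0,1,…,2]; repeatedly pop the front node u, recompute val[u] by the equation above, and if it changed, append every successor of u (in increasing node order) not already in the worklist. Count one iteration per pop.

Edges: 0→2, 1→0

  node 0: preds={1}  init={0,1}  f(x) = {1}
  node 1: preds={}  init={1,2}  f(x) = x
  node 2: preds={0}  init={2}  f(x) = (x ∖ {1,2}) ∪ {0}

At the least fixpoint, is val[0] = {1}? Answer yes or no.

no

Iteration log — 3 steps:
  step 1. node 0  ⊔preds={1,2}  new={0,1}  stable
  step 2. node 1  ⊔preds={}  new={1,2}  stable
  step 3. node 2  ⊔preds={0,1}  new={0,2}  old={2}  +wl: 

Least fixpoint reached:
  node 0: {0,1}
  node 1: {1,2}
  node 2: {0,2}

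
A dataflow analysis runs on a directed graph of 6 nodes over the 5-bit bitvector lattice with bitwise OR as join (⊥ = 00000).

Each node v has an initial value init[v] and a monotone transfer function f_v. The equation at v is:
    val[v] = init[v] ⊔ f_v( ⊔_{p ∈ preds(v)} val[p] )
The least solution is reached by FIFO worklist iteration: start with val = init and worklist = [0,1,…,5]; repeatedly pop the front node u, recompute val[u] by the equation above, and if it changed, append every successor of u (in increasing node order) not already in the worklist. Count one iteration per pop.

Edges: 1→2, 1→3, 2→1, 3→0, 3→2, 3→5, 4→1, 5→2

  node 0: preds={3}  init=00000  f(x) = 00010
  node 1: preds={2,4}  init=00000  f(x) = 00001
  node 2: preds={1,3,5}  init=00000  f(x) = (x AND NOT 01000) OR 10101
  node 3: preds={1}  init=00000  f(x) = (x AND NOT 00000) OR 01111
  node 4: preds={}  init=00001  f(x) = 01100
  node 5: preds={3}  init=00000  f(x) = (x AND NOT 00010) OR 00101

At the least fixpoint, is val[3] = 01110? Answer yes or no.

Worklist (10 pops):
  #1 pop 0: in=00000 → 00010 (was 00000); enqueue []
  #2 pop 1: in=00001 → 00001 (was 00000); enqueue []
  #3 pop 2: in=00001 → 10101 (was 00000); enqueue [1]
  #4 pop 3: in=00001 → 01111 (was 00000); enqueue [0,2]
  #5 pop 4: in=00000 → 01101 (was 00001); enqueue []
  #6 pop 5: in=01111 → 01101 (was 00000); enqueue []
  #7 pop 1: in=11101 → 00001 (no change)
  #8 pop 0: in=01111 → 00010 (no change)
  #9 pop 2: in=01111 → 10111 (was 10101); enqueue [1]
  #10 pop 1: in=11111 → 00001 (no change)

Fixpoint:
  val[0] = 00010
  val[1] = 00001
  val[2] = 10111
  val[3] = 01111
  val[4] = 01101
  val[5] = 01101

no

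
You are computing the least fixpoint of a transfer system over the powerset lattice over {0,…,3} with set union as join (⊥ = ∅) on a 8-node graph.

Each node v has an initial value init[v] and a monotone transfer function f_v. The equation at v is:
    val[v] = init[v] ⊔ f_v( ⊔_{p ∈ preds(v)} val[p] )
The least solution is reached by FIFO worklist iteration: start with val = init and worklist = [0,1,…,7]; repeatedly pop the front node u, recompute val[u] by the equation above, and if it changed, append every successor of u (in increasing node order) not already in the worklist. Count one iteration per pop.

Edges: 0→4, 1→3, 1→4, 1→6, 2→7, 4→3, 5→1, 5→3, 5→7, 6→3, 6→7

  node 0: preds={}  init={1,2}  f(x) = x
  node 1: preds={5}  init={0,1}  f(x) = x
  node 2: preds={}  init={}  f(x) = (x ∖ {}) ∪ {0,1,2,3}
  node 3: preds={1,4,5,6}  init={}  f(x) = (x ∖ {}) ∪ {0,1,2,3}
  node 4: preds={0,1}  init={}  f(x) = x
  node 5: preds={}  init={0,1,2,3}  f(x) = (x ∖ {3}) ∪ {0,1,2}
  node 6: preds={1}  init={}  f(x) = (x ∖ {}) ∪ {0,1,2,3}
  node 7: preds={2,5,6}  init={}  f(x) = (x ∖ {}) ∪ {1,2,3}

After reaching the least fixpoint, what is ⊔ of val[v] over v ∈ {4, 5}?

{0,1,2,3}

Trace (9 dequeues):
  [1] u=0 | in {} | out {1,2} | ==
  [2] u=1 | in {0,1,2,3} | out {0,1,2,3} | prev {0,1} | push {}
  [3] u=2 | in {} | out {0,1,2,3} | prev {} | push {}
  [4] u=3 | in {0,1,2,3} | out {0,1,2,3} | prev {} | push {}
  [5] u=4 | in {0,1,2,3} | out {0,1,2,3} | prev {} | push {3}
  [6] u=5 | in {} | out {0,1,2,3} | ==
  [7] u=6 | in {0,1,2,3} | out {0,1,2,3} | prev {} | push {}
  [8] u=7 | in {0,1,2,3} | out {0,1,2,3} | prev {} | push {}
  [9] u=3 | in {0,1,2,3} | out {0,1,2,3} | ==

Converged values:
  [0] {1,2}
  [1] {0,1,2,3}
  [2] {0,1,2,3}
  [3] {0,1,2,3}
  [4] {0,1,2,3}
  [5] {0,1,2,3}
  [6] {0,1,2,3}
  [7] {0,1,2,3}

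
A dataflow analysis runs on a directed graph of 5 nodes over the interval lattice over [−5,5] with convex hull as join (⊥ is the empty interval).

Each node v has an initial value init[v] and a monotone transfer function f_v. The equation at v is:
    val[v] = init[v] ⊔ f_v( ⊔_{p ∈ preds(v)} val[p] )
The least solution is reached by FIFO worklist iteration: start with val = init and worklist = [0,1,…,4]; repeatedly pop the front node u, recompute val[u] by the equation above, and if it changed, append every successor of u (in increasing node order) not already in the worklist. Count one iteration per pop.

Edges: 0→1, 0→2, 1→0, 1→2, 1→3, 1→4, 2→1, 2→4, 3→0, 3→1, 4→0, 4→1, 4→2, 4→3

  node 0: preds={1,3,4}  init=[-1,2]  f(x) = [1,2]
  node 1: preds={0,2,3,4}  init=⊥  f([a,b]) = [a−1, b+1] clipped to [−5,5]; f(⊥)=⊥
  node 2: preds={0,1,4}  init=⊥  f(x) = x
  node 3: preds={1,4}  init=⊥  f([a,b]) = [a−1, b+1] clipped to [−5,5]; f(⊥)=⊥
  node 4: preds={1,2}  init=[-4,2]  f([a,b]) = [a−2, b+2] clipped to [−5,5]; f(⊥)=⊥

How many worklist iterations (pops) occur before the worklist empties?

12

Worklist (12 pops):
  #1 pop 0: in=[-4,2] → [-1,2] (no change)
  #2 pop 1: in=[-4,2] → [-5,3] (was ⊥); enqueue [0]
  #3 pop 2: in=[-5,3] → [-5,3] (was ⊥); enqueue [1]
  #4 pop 3: in=[-5,3] → [-5,4] (was ⊥); enqueue []
  #5 pop 4: in=[-5,3] → [-5,5] (was [-4,2]); enqueue [2,3]
  #6 pop 0: in=[-5,5] → [-1,2] (no change)
  #7 pop 1: in=[-5,5] → [-5,5] (was [-5,3]); enqueue [0,4]
  #8 pop 2: in=[-5,5] → [-5,5] (was [-5,3]); enqueue [1]
  #9 pop 3: in=[-5,5] → [-5,5] (was [-5,4]); enqueue []
  #10 pop 0: in=[-5,5] → [-1,2] (no change)
  #11 pop 4: in=[-5,5] → [-5,5] (no change)
  #12 pop 1: in=[-5,5] → [-5,5] (no change)

Fixpoint:
  val[0] = [-1,2]
  val[1] = [-5,5]
  val[2] = [-5,5]
  val[3] = [-5,5]
  val[4] = [-5,5]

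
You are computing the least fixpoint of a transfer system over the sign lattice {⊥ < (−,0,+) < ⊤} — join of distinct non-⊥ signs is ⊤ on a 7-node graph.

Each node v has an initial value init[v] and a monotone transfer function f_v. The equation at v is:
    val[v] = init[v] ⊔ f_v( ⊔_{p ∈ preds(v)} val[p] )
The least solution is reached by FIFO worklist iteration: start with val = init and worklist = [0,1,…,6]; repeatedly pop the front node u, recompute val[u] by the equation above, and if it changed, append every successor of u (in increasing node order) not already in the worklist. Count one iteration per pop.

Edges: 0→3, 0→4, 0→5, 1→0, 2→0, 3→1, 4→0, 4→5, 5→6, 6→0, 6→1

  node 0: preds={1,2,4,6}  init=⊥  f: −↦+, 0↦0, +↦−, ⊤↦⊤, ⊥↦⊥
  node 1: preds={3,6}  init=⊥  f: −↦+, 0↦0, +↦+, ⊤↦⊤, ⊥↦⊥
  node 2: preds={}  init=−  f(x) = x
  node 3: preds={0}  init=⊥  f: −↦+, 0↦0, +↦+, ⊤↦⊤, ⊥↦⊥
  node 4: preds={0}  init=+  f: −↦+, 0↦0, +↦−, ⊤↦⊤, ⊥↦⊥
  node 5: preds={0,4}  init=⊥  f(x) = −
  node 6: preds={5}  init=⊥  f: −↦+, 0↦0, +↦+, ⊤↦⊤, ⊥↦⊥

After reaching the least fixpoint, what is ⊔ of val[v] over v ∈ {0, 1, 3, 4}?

⊤

Worklist (9 pops):
  #1 pop 0: in=⊤ → ⊤ (was ⊥); enqueue []
  #2 pop 1: in=⊥ → ⊥ (no change)
  #3 pop 2: in=⊥ → − (no change)
  #4 pop 3: in=⊤ → ⊤ (was ⊥); enqueue [1]
  #5 pop 4: in=⊤ → ⊤ (was +); enqueue [0]
  #6 pop 5: in=⊤ → − (was ⊥); enqueue []
  #7 pop 6: in=− → + (was ⊥); enqueue []
  #8 pop 1: in=⊤ → ⊤ (was ⊥); enqueue []
  #9 pop 0: in=⊤ → ⊤ (no change)

Fixpoint:
  val[0] = ⊤
  val[1] = ⊤
  val[2] = −
  val[3] = ⊤
  val[4] = ⊤
  val[5] = −
  val[6] = +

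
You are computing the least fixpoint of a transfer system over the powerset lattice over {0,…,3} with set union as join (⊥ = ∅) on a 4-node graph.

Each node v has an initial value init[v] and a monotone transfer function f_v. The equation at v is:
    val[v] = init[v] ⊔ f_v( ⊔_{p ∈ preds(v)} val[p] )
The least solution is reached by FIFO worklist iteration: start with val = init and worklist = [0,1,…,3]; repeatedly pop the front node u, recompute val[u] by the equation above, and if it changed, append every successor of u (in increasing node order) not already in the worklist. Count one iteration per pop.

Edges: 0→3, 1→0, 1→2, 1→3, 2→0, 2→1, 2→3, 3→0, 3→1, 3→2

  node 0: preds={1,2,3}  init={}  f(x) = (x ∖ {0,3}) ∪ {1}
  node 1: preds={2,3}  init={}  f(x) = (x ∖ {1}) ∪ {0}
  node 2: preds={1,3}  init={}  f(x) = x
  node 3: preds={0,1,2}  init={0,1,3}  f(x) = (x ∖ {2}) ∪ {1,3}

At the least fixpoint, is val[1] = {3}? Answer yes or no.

Iteration log — 6 steps:
  step 1. node 0  ⊔preds={0,1,3}  new={1}  old={}  +wl: 
  step 2. node 1  ⊔preds={0,1,3}  new={0,3}  old={}  +wl: 0
  step 3. node 2  ⊔preds={0,1,3}  new={0,1,3}  old={}  +wl: 1
  step 4. node 3  ⊔preds={0,1,3}  new={0,1,3}  stable
  step 5. node 0  ⊔preds={0,1,3}  new={1}  stable
  step 6. node 1  ⊔preds={0,1,3}  new={0,3}  stable

Least fixpoint reached:
  node 0: {1}
  node 1: {0,3}
  node 2: {0,1,3}
  node 3: {0,1,3}

no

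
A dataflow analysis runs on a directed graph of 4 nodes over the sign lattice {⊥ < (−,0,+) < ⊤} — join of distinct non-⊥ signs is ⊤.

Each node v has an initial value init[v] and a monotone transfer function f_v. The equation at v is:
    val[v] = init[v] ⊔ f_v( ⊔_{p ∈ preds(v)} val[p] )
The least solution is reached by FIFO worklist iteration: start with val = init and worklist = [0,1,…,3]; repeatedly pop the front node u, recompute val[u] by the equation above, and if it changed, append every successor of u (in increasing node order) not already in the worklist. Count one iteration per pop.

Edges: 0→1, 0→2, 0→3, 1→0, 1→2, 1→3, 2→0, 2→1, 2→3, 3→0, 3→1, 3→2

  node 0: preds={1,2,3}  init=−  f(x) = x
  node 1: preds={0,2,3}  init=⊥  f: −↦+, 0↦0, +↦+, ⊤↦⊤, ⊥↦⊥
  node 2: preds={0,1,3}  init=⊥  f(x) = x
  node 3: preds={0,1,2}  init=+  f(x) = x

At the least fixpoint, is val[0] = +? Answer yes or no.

no

Trace (7 dequeues):
  [1] u=0 | in + | out ⊤ | prev − | push {}
  [2] u=1 | in ⊤ | out ⊤ | prev ⊥ | push {0}
  [3] u=2 | in ⊤ | out ⊤ | prev ⊥ | push {1}
  [4] u=3 | in ⊤ | out ⊤ | prev + | push {2}
  [5] u=0 | in ⊤ | out ⊤ | ==
  [6] u=1 | in ⊤ | out ⊤ | ==
  [7] u=2 | in ⊤ | out ⊤ | ==

Converged values:
  [0] ⊤
  [1] ⊤
  [2] ⊤
  [3] ⊤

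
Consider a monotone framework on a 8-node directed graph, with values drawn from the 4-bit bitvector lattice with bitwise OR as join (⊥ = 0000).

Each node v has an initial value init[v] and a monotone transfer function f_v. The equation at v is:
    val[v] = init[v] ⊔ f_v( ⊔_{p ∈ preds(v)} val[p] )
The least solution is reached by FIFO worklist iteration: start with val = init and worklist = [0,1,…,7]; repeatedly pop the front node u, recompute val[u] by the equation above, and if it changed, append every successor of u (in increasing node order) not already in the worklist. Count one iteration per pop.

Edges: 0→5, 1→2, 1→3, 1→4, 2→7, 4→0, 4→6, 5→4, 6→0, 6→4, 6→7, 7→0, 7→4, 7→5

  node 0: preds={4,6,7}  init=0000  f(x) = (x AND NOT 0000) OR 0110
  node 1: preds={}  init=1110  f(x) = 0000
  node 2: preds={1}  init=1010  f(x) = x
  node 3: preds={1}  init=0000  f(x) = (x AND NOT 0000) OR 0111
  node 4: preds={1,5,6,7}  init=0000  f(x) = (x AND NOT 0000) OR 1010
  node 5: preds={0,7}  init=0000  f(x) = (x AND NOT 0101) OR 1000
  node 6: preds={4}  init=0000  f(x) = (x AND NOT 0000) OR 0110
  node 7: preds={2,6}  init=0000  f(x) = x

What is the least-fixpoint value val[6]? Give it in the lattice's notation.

Iteration log — 11 steps:
  step 1. node 0  ⊔preds=0000  new=0110  old=0000  +wl: 
  step 2. node 1  ⊔preds=0000  new=1110  stable
  step 3. node 2  ⊔preds=1110  new=1110  old=1010  +wl: 
  step 4. node 3  ⊔preds=1110  new=1111  old=0000  +wl: 
  step 5. node 4  ⊔preds=1110  new=1110  old=0000  +wl: 0
  step 6. node 5  ⊔preds=0110  new=1010  old=0000  +wl: 4
  step 7. node 6  ⊔preds=1110  new=1110  old=0000  +wl: 
  step 8. node 7  ⊔preds=1110  new=1110  old=0000  +wl: 5
  step 9. node 0  ⊔preds=1110  new=1110  old=0110  +wl: 
  step 10. node 4  ⊔preds=1110  new=1110  stable
  step 11. node 5  ⊔preds=1110  new=1010  stable

Least fixpoint reached:
  node 0: 1110
  node 1: 1110
  node 2: 1110
  node 3: 1111
  node 4: 1110
  node 5: 1010
  node 6: 1110
  node 7: 1110

1110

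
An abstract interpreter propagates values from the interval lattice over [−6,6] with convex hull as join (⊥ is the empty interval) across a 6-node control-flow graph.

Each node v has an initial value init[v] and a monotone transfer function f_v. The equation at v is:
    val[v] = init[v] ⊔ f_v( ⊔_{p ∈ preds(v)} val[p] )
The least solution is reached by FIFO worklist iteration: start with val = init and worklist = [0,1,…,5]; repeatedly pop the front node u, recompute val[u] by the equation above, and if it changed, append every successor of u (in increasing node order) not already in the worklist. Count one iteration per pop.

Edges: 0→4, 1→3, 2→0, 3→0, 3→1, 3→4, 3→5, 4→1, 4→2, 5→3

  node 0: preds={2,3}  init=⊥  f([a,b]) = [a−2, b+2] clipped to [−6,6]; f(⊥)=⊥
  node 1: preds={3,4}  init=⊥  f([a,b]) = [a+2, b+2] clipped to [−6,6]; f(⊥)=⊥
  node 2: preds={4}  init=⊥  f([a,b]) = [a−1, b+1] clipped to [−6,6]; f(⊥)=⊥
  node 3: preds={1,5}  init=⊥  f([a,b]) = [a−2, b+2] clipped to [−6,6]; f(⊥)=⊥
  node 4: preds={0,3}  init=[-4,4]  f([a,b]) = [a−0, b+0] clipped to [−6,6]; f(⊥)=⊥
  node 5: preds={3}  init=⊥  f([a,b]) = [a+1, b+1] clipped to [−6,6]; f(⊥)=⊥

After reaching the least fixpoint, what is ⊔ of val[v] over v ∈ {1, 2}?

[-6,6]

Worklist (21 pops):
  #1 pop 0: in=⊥ → ⊥ (no change)
  #2 pop 1: in=[-4,4] → [-2,6] (was ⊥); enqueue []
  #3 pop 2: in=[-4,4] → [-5,5] (was ⊥); enqueue [0]
  #4 pop 3: in=[-2,6] → [-4,6] (was ⊥); enqueue [1]
  #5 pop 4: in=[-4,6] → [-4,6] (was [-4,4]); enqueue [2]
  #6 pop 5: in=[-4,6] → [-3,6] (was ⊥); enqueue [3]
  #7 pop 0: in=[-5,6] → [-6,6] (was ⊥); enqueue [4]
  #8 pop 1: in=[-4,6] → [-2,6] (no change)
  #9 pop 2: in=[-4,6] → [-5,6] (was [-5,5]); enqueue [0]
  #10 pop 3: in=[-3,6] → [-5,6] (was [-4,6]); enqueue [1,5]
  #11 pop 4: in=[-6,6] → [-6,6] (was [-4,6]); enqueue [2]
  #12 pop 0: in=[-5,6] → [-6,6] (no change)
  #13 pop 1: in=[-6,6] → [-4,6] (was [-2,6]); enqueue [3]
  #14 pop 5: in=[-5,6] → [-4,6] (was [-3,6]); enqueue []
  #15 pop 2: in=[-6,6] → [-6,6] (was [-5,6]); enqueue [0]
  #16 pop 3: in=[-4,6] → [-6,6] (was [-5,6]); enqueue [1,4,5]
  #17 pop 0: in=[-6,6] → [-6,6] (no change)
  #18 pop 1: in=[-6,6] → [-4,6] (no change)
  #19 pop 4: in=[-6,6] → [-6,6] (no change)
  #20 pop 5: in=[-6,6] → [-5,6] (was [-4,6]); enqueue [3]
  #21 pop 3: in=[-5,6] → [-6,6] (no change)

Fixpoint:
  val[0] = [-6,6]
  val[1] = [-4,6]
  val[2] = [-6,6]
  val[3] = [-6,6]
  val[4] = [-6,6]
  val[5] = [-5,6]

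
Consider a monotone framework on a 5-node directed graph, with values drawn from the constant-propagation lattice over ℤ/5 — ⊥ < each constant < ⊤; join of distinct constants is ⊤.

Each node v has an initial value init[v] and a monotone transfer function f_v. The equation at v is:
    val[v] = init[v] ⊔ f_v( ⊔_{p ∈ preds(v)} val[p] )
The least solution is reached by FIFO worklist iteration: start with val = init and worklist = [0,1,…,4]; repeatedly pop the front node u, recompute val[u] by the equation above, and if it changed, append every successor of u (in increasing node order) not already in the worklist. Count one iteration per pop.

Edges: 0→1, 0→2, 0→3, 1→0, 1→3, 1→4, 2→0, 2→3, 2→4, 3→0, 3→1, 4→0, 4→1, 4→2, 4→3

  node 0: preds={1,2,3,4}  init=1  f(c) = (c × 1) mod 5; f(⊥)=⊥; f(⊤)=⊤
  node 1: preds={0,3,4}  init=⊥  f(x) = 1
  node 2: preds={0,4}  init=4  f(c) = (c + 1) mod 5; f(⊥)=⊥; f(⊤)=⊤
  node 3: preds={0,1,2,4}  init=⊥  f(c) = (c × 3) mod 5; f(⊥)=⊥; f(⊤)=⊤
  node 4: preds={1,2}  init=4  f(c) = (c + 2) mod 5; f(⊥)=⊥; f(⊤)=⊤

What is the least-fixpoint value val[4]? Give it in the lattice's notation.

⊤

Trace (9 dequeues):
  [1] u=0 | in 4 | out ⊤ | prev 1 | push {}
  [2] u=1 | in ⊤ | out 1 | prev ⊥ | push {0}
  [3] u=2 | in ⊤ | out ⊤ | prev 4 | push {}
  [4] u=3 | in ⊤ | out ⊤ | prev ⊥ | push {1}
  [5] u=4 | in ⊤ | out ⊤ | prev 4 | push {2,3}
  [6] u=0 | in ⊤ | out ⊤ | ==
  [7] u=1 | in ⊤ | out 1 | ==
  [8] u=2 | in ⊤ | out ⊤ | ==
  [9] u=3 | in ⊤ | out ⊤ | ==

Converged values:
  [0] ⊤
  [1] 1
  [2] ⊤
  [3] ⊤
  [4] ⊤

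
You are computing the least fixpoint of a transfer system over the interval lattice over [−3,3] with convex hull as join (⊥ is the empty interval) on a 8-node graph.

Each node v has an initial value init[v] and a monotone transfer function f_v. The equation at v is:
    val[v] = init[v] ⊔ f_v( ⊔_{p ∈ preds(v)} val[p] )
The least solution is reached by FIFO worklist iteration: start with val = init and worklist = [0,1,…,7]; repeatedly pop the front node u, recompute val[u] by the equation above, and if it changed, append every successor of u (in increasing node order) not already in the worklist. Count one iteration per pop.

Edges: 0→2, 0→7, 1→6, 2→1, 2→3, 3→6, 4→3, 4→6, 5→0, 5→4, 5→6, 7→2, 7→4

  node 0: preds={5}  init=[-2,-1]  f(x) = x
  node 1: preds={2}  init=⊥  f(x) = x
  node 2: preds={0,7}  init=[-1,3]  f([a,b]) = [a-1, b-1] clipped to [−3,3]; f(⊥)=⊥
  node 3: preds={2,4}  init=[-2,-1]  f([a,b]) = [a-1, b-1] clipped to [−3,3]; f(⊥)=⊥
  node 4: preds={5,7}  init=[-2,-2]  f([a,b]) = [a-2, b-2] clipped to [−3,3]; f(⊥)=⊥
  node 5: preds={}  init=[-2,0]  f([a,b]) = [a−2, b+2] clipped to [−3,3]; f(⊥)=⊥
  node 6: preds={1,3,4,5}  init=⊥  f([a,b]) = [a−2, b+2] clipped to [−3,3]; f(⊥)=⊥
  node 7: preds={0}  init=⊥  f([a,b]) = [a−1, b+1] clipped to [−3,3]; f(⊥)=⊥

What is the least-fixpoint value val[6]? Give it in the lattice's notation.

[-3,3]

Trace (14 dequeues):
  [1] u=0 | in [-2,0] | out [-2,0] | prev [-2,-1] | push {}
  [2] u=1 | in [-1,3] | out [-1,3] | prev ⊥ | push {}
  [3] u=2 | in [-2,0] | out [-3,3] | prev [-1,3] | push {1}
  [4] u=3 | in [-3,3] | out [-3,2] | prev [-2,-1] | push {}
  [5] u=4 | in [-2,0] | out [-3,-2] | prev [-2,-2] | push {3}
  [6] u=5 | in ⊥ | out [-2,0] | ==
  [7] u=6 | in [-3,3] | out [-3,3] | prev ⊥ | push {}
  [8] u=7 | in [-2,0] | out [-3,1] | prev ⊥ | push {2,4}
  [9] u=1 | in [-3,3] | out [-3,3] | prev [-1,3] | push {6}
  [10] u=3 | in [-3,3] | out [-3,2] | ==
  [11] u=2 | in [-3,1] | out [-3,3] | ==
  [12] u=4 | in [-3,1] | out [-3,-1] | prev [-3,-2] | push {3}
  [13] u=6 | in [-3,3] | out [-3,3] | ==
  [14] u=3 | in [-3,3] | out [-3,2] | ==

Converged values:
  [0] [-2,0]
  [1] [-3,3]
  [2] [-3,3]
  [3] [-3,2]
  [4] [-3,-1]
  [5] [-2,0]
  [6] [-3,3]
  [7] [-3,1]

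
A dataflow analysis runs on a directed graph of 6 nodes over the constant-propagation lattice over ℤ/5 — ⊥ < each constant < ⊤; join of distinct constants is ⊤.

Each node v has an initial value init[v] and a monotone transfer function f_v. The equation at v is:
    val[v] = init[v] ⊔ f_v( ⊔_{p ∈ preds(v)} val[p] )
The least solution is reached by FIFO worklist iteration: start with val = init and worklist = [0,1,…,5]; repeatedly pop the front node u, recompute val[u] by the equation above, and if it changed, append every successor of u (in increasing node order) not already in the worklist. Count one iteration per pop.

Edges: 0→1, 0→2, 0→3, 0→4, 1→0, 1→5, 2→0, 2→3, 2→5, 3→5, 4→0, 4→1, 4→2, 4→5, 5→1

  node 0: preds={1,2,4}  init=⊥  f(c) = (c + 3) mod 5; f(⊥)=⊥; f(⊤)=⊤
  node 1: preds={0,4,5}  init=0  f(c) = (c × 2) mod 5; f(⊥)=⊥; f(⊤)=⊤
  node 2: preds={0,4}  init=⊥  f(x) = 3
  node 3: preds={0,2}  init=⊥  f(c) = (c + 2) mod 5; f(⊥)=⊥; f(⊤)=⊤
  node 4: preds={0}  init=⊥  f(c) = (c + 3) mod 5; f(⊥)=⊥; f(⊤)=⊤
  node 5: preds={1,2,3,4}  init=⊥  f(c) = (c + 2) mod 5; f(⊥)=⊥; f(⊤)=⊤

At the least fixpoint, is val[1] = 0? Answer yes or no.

no

Iteration log — 15 steps:
  step 1. node 0  ⊔preds=0  new=3  old=⊥  +wl: 
  step 2. node 1  ⊔preds=3  new=⊤  old=0  +wl: 0
  step 3. node 2  ⊔preds=3  new=3  old=⊥  +wl: 
  step 4. node 3  ⊔preds=3  new=0  old=⊥  +wl: 
  step 5. node 4  ⊔preds=3  new=1  old=⊥  +wl: 1,2
  step 6. node 5  ⊔preds=⊤  new=⊤  old=⊥  +wl: 
  step 7. node 0  ⊔preds=⊤  new=⊤  old=3  +wl: 3,4
  step 8. node 1  ⊔preds=⊤  new=⊤  stable
  step 9. node 2  ⊔preds=⊤  new=3  stable
  step 10. node 3  ⊔preds=⊤  new=⊤  old=0  +wl: 5
  step 11. node 4  ⊔preds=⊤  new=⊤  old=1  +wl: 0,1,2
  step 12. node 5  ⊔preds=⊤  new=⊤  stable
  step 13. node 0  ⊔preds=⊤  new=⊤  stable
  step 14. node 1  ⊔preds=⊤  new=⊤  stable
  step 15. node 2  ⊔preds=⊤  new=3  stable

Least fixpoint reached:
  node 0: ⊤
  node 1: ⊤
  node 2: 3
  node 3: ⊤
  node 4: ⊤
  node 5: ⊤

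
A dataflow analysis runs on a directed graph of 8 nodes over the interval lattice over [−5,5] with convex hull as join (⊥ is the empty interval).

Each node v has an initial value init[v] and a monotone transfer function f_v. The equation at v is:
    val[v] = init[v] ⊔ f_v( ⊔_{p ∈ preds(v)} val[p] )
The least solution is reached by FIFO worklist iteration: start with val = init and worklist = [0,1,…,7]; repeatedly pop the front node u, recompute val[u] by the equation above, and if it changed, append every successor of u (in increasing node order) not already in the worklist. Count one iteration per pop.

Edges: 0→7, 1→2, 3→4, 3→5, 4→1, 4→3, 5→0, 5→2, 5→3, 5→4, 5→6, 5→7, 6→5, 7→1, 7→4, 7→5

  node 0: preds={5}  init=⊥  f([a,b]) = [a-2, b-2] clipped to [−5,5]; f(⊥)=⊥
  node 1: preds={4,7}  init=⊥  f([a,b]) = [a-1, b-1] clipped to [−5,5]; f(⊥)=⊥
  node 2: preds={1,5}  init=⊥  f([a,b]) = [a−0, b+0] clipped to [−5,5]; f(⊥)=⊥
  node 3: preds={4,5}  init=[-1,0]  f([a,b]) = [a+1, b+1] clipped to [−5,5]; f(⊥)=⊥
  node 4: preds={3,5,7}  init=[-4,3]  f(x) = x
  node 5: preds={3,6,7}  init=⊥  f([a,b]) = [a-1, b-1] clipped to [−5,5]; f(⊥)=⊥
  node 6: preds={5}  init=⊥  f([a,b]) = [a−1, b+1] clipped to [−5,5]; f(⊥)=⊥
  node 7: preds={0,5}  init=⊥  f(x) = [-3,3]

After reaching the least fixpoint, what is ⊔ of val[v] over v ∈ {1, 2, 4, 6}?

[-5,5]

Iteration log — 25 steps:
  step 1. node 0  ⊔preds=⊥  new=⊥  stable
  step 2. node 1  ⊔preds=[-4,3]  new=[-5,2]  old=⊥  +wl: 
  step 3. node 2  ⊔preds=[-5,2]  new=[-5,2]  old=⊥  +wl: 
  step 4. node 3  ⊔preds=[-4,3]  new=[-3,4]  old=[-1,0]  +wl: 
  step 5. node 4  ⊔preds=[-3,4]  new=[-4,4]  old=[-4,3]  +wl: 1,3
  step 6. node 5  ⊔preds=[-3,4]  new=[-4,3]  old=⊥  +wl: 0,2,4
  step 7. node 6  ⊔preds=[-4,3]  new=[-5,4]  old=⊥  +wl: 5
  step 8. node 7  ⊔preds=[-4,3]  new=[-3,3]  old=⊥  +wl: 
  step 9. node 1  ⊔preds=[-4,4]  new=[-5,3]  old=[-5,2]  +wl: 
  step 10. node 3  ⊔preds=[-4,4]  new=[-3,5]  old=[-3,4]  +wl: 
  step 11. node 0  ⊔preds=[-4,3]  new=[-5,1]  old=⊥  +wl: 7
  step 12. node 2  ⊔preds=[-5,3]  new=[-5,3]  old=[-5,2]  +wl: 
  step 13. node 4  ⊔preds=[-4,5]  new=[-4,5]  old=[-4,4]  +wl: 1,3
  step 14. node 5  ⊔preds=[-5,5]  new=[-5,4]  old=[-4,3]  +wl: 0,2,4,6
  step 15. node 7  ⊔preds=[-5,4]  new=[-3,3]  stable
  step 16. node 1  ⊔preds=[-4,5]  new=[-5,4]  old=[-5,3]  +wl: 
  step 17. node 3  ⊔preds=[-5,5]  new=[-4,5]  old=[-3,5]  +wl: 5
  step 18. node 0  ⊔preds=[-5,4]  new=[-5,2]  old=[-5,1]  +wl: 7
  step 19. node 2  ⊔preds=[-5,4]  new=[-5,4]  old=[-5,3]  +wl: 
  step 20. node 4  ⊔preds=[-5,5]  new=[-5,5]  old=[-4,5]  +wl: 1,3
  step 21. node 6  ⊔preds=[-5,4]  new=[-5,5]  old=[-5,4]  +wl: 
  step 22. node 5  ⊔preds=[-5,5]  new=[-5,4]  stable
  step 23. node 7  ⊔preds=[-5,4]  new=[-3,3]  stable
  step 24. node 1  ⊔preds=[-5,5]  new=[-5,4]  stable
  step 25. node 3  ⊔preds=[-5,5]  new=[-4,5]  stable

Least fixpoint reached:
  node 0: [-5,2]
  node 1: [-5,4]
  node 2: [-5,4]
  node 3: [-4,5]
  node 4: [-5,5]
  node 5: [-5,4]
  node 6: [-5,5]
  node 7: [-3,3]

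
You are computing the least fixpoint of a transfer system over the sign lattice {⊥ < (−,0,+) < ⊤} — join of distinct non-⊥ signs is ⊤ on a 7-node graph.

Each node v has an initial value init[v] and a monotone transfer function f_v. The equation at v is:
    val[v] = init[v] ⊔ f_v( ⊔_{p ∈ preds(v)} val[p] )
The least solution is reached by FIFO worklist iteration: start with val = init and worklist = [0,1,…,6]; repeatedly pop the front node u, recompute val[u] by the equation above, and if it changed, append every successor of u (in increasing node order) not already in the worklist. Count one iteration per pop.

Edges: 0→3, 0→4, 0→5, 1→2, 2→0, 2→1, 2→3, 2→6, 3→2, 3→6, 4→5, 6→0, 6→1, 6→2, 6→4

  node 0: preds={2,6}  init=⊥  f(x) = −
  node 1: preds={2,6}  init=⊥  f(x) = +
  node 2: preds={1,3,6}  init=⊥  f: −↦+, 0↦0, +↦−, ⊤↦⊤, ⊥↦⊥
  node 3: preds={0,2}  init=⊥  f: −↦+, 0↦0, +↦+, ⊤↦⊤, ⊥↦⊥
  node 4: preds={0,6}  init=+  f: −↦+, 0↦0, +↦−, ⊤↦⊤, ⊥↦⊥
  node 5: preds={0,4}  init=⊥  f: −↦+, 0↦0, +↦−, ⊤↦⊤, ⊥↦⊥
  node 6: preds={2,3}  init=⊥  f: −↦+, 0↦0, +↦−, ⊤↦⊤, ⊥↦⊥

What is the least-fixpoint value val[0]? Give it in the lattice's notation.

−

Trace (17 dequeues):
  [1] u=0 | in ⊥ | out − | prev ⊥ | push {}
  [2] u=1 | in ⊥ | out + | prev ⊥ | push {}
  [3] u=2 | in + | out − | prev ⊥ | push {0,1}
  [4] u=3 | in − | out + | prev ⊥ | push {2}
  [5] u=4 | in − | out + | ==
  [6] u=5 | in ⊤ | out ⊤ | prev ⊥ | push {}
  [7] u=6 | in ⊤ | out ⊤ | prev ⊥ | push {4}
  [8] u=0 | in ⊤ | out − | ==
  [9] u=1 | in ⊤ | out + | ==
  [10] u=2 | in ⊤ | out ⊤ | prev − | push {0,1,3,6}
  [11] u=4 | in ⊤ | out ⊤ | prev + | push {5}
  [12] u=0 | in ⊤ | out − | ==
  [13] u=1 | in ⊤ | out + | ==
  [14] u=3 | in ⊤ | out ⊤ | prev + | push {2}
  [15] u=6 | in ⊤ | out ⊤ | ==
  [16] u=5 | in ⊤ | out ⊤ | ==
  [17] u=2 | in ⊤ | out ⊤ | ==

Converged values:
  [0] −
  [1] +
  [2] ⊤
  [3] ⊤
  [4] ⊤
  [5] ⊤
  [6] ⊤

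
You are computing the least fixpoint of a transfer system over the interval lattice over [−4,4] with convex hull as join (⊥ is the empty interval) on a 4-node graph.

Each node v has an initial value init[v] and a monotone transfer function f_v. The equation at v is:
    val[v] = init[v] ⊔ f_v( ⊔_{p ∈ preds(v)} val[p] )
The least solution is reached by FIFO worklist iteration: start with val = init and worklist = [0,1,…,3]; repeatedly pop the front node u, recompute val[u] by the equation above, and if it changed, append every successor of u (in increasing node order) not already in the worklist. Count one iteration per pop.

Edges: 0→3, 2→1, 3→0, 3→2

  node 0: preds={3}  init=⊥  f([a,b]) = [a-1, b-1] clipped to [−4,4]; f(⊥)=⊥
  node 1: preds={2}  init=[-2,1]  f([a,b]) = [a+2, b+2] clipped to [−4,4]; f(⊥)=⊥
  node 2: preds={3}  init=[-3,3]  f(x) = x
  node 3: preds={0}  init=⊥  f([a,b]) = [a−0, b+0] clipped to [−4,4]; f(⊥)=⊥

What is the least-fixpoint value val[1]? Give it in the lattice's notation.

Iteration log — 4 steps:
  step 1. node 0  ⊔preds=⊥  new=⊥  stable
  step 2. node 1  ⊔preds=[-3,3]  new=[-2,4]  old=[-2,1]  +wl: 
  step 3. node 2  ⊔preds=⊥  new=[-3,3]  stable
  step 4. node 3  ⊔preds=⊥  new=⊥  stable

Least fixpoint reached:
  node 0: ⊥
  node 1: [-2,4]
  node 2: [-3,3]
  node 3: ⊥

[-2,4]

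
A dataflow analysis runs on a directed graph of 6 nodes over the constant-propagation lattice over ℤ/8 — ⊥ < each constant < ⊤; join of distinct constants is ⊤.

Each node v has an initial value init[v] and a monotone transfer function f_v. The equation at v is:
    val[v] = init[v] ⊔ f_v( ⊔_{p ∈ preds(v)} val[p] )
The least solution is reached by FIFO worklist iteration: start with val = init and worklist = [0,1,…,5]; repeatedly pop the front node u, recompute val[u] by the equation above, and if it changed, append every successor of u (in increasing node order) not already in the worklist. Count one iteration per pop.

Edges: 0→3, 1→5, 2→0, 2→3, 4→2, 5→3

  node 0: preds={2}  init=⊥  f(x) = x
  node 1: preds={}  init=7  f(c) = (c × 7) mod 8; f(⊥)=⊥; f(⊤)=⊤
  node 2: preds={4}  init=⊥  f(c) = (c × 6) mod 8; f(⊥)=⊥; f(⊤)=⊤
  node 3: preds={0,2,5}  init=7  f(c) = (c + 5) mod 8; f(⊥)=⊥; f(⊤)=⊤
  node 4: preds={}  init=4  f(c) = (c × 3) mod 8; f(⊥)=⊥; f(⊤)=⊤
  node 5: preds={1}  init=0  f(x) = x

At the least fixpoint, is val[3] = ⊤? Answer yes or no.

yes

Worklist (8 pops):
  #1 pop 0: in=⊥ → ⊥ (no change)
  #2 pop 1: in=⊥ → 7 (no change)
  #3 pop 2: in=4 → 0 (was ⊥); enqueue [0]
  #4 pop 3: in=0 → ⊤ (was 7); enqueue []
  #5 pop 4: in=⊥ → 4 (no change)
  #6 pop 5: in=7 → ⊤ (was 0); enqueue [3]
  #7 pop 0: in=0 → 0 (was ⊥); enqueue []
  #8 pop 3: in=⊤ → ⊤ (no change)

Fixpoint:
  val[0] = 0
  val[1] = 7
  val[2] = 0
  val[3] = ⊤
  val[4] = 4
  val[5] = ⊤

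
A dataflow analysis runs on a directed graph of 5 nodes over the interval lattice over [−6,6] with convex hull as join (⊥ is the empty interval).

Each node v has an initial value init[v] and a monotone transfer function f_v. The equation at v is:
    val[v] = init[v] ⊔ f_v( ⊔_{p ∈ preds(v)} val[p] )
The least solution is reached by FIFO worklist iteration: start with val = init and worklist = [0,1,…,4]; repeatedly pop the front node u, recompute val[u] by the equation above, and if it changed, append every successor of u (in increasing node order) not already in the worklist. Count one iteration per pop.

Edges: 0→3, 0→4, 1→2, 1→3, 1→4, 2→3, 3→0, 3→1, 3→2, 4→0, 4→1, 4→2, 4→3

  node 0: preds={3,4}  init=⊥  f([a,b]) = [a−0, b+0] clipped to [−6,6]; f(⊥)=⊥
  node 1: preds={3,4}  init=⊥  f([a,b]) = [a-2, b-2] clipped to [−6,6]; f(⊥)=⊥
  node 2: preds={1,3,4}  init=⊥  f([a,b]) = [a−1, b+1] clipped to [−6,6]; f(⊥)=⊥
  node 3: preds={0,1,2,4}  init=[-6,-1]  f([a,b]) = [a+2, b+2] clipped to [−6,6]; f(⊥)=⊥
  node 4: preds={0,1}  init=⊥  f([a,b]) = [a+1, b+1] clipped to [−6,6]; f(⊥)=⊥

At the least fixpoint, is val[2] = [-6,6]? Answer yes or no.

yes

Iteration log — 20 steps:
  step 1. node 0  ⊔preds=[-6,-1]  new=[-6,-1]  old=⊥  +wl: 
  step 2. node 1  ⊔preds=[-6,-1]  new=[-6,-3]  old=⊥  +wl: 
  step 3. node 2  ⊔preds=[-6,-1]  new=[-6,0]  old=⊥  +wl: 
  step 4. node 3  ⊔preds=[-6,0]  new=[-6,2]  old=[-6,-1]  +wl: 0,1,2
  step 5. node 4  ⊔preds=[-6,-1]  new=[-5,0]  old=⊥  +wl: 3
  step 6. node 0  ⊔preds=[-6,2]  new=[-6,2]  old=[-6,-1]  +wl: 4
  step 7. node 1  ⊔preds=[-6,2]  new=[-6,0]  old=[-6,-3]  +wl: 
  step 8. node 2  ⊔preds=[-6,2]  new=[-6,3]  old=[-6,0]  +wl: 
  step 9. node 3  ⊔preds=[-6,3]  new=[-6,5]  old=[-6,2]  +wl: 0,1,2
  step 10. node 4  ⊔preds=[-6,2]  new=[-5,3]  old=[-5,0]  +wl: 3
  step 11. node 0  ⊔preds=[-6,5]  new=[-6,5]  old=[-6,2]  +wl: 4
  step 12. node 1  ⊔preds=[-6,5]  new=[-6,3]  old=[-6,0]  +wl: 
  step 13. node 2  ⊔preds=[-6,5]  new=[-6,6]  old=[-6,3]  +wl: 
  step 14. node 3  ⊔preds=[-6,6]  new=[-6,6]  old=[-6,5]  +wl: 0,1,2
  step 15. node 4  ⊔preds=[-6,5]  new=[-5,6]  old=[-5,3]  +wl: 3
  step 16. node 0  ⊔preds=[-6,6]  new=[-6,6]  old=[-6,5]  +wl: 4
  step 17. node 1  ⊔preds=[-6,6]  new=[-6,4]  old=[-6,3]  +wl: 
  step 18. node 2  ⊔preds=[-6,6]  new=[-6,6]  stable
  step 19. node 3  ⊔preds=[-6,6]  new=[-6,6]  stable
  step 20. node 4  ⊔preds=[-6,6]  new=[-5,6]  stable

Least fixpoint reached:
  node 0: [-6,6]
  node 1: [-6,4]
  node 2: [-6,6]
  node 3: [-6,6]
  node 4: [-5,6]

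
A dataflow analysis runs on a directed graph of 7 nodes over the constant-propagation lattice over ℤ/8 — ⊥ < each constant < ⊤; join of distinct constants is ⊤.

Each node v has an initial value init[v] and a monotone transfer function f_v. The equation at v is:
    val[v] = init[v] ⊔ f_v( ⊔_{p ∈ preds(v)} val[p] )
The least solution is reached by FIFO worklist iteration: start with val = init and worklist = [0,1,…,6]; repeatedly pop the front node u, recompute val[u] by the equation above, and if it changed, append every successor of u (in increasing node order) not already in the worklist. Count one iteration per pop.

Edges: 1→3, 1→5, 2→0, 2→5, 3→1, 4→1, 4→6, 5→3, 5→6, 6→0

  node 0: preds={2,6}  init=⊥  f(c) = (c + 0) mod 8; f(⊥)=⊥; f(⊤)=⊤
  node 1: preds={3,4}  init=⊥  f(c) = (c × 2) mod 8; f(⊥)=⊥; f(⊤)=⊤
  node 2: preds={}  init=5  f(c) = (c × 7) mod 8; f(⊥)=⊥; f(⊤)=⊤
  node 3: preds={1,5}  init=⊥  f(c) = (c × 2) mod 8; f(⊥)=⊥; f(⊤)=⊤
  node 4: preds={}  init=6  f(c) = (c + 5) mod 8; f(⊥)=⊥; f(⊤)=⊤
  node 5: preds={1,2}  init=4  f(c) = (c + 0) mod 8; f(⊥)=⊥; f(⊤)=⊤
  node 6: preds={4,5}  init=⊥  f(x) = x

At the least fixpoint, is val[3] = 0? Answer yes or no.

no

Trace (12 dequeues):
  [1] u=0 | in 5 | out 5 | prev ⊥ | push {}
  [2] u=1 | in 6 | out 4 | prev ⊥ | push {}
  [3] u=2 | in ⊥ | out 5 | ==
  [4] u=3 | in 4 | out 0 | prev ⊥ | push {1}
  [5] u=4 | in ⊥ | out 6 | ==
  [6] u=5 | in ⊤ | out ⊤ | prev 4 | push {3}
  [7] u=6 | in ⊤ | out ⊤ | prev ⊥ | push {0}
  [8] u=1 | in ⊤ | out ⊤ | prev 4 | push {5}
  [9] u=3 | in ⊤ | out ⊤ | prev 0 | push {1}
  [10] u=0 | in ⊤ | out ⊤ | prev 5 | push {}
  [11] u=5 | in ⊤ | out ⊤ | ==
  [12] u=1 | in ⊤ | out ⊤ | ==

Converged values:
  [0] ⊤
  [1] ⊤
  [2] 5
  [3] ⊤
  [4] 6
  [5] ⊤
  [6] ⊤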